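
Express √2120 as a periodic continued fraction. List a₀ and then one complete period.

[46; 23, 92]

a₀ = ⌊√2120⌋ = 46.
With m₀=0, d₀=1 and mₖ₊₁ = dₖaₖ − mₖ, dₖ₊₁ = (n − mₖ₊₁²)/dₖ, aₖ₊₁ = ⌊(a₀+mₖ₊₁)/dₖ₊₁⌋:
  k=1: m=46, d=4, a=23
  k=2: m=46, d=1, a=92
d=1 and a=2a₀=92 at k=2, so the next step gives (m, d) = (46, 4) again — its k=1 value — and the period has length 2.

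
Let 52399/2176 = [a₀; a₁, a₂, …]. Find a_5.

3

52399 = 24·2176 + 175   →  a_0 = 24
2176 = 12·175 + 76   →  a_1 = 12
175 = 2·76 + 23   →  a_2 = 2
76 = 3·23 + 7   →  a_3 = 3
23 = 3·7 + 2   →  a_4 = 3
7 = 3·2 + 1   →  a_5 = 3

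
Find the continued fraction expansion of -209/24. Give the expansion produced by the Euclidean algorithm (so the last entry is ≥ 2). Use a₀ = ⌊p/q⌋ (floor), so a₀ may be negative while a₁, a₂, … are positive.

[-9; 3, 2, 3]

-209 = -9×24 + 7
24 = 3×7 + 3
7 = 2×3 + 1
3 = 3×1 + 0  (stop)
So -209/24 = [-9; 3, 2, 3].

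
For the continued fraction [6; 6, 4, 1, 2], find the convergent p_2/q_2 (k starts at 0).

Using pₖ = aₖpₖ₋₁ + pₖ₋₂, qₖ = aₖqₖ₋₁ + qₖ₋₂ (with p₋₁=1, p₋₂=0, q₋₁=0, q₋₂=1):
  k=0: a=6, p=6, q=1
  k=1: a=6, p=37, q=6
  k=2: a=4, p=154, q=25

154/25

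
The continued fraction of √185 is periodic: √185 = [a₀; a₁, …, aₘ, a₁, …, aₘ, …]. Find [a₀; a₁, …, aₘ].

a₀ = ⌊√185⌋ = 13.
With m₀=0, d₀=1 and mₖ₊₁ = dₖaₖ − mₖ, dₖ₊₁ = (n − mₖ₊₁²)/dₖ, aₖ₊₁ = ⌊(a₀+mₖ₊₁)/dₖ₊₁⌋:
  k=1: m=13, d=16, a=1
  k=2: m=3, d=11, a=1
  k=3: m=8, d=11, a=1
  k=4: m=3, d=16, a=1
  k=5: m=13, d=1, a=26
d=1 and a=2a₀=26 at k=5, so the next step gives (m, d) = (13, 16) again — its k=1 value — and the period has length 5.

[13; 1, 1, 1, 1, 26]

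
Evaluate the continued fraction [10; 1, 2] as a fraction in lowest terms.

Using pₖ = aₖpₖ₋₁ + pₖ₋₂ and qₖ = aₖqₖ₋₁ + qₖ₋₂:
  k=0: a=10, p=10, q=1
  k=1: a=1, p=11, q=1
  k=2: a=2, p=32, q=3

32/3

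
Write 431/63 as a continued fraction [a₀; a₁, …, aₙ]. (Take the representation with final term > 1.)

[6; 1, 5, 3, 3]

431 = 6·63 + 53
63 = 1·53 + 10
53 = 5·10 + 3
10 = 3·3 + 1
3 = 3·1 + 0  (stop)
So 431/63 = [6; 1, 5, 3, 3].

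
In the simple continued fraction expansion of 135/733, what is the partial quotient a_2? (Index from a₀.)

135 = 0·733 + 135   →  a_0 = 0
733 = 5·135 + 58   →  a_1 = 5
135 = 2·58 + 19   →  a_2 = 2

2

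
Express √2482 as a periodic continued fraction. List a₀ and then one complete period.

a₀ = ⌊√2482⌋ = 49.

[49; 1, 4, 1, 1, 4, 1, 98]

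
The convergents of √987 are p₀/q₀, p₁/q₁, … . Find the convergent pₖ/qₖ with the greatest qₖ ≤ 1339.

√987 = [31; 2, 2, 2, 62, …] (period length 4).
Convergents:
  p_0/q_0 = 31/1
  p_1/q_1 = 63/2
  p_2/q_2 = 157/5
  p_3/q_3 = 377/12
  p_4/q_4 = 23531/749
  p_5/q_5 = 47439/1510
q_4 = 749 ≤ 1339 < 1510 = q_5, so the answer is 23531/749.

23531/749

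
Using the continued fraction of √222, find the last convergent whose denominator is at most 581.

4455/299

√222 = [14; 1, 8, 1, 28, …] (period length 4).
Convergents:
  p_0/q_0 = 14/1
  p_1/q_1 = 15/1
  p_2/q_2 = 134/9
  p_3/q_3 = 149/10
  p_4/q_4 = 4306/289
  p_5/q_5 = 4455/299
  p_6/q_6 = 39946/2681
q_5 = 299 ≤ 581 < 2681 = q_6, so the answer is 4455/299.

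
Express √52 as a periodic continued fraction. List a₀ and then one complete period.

[7; 4, 1, 2, 1, 4, 14]

a₀ = ⌊√52⌋ = 7.
With m₀=0, d₀=1 and mₖ₊₁ = dₖaₖ − mₖ, dₖ₊₁ = (n − mₖ₊₁²)/dₖ, aₖ₊₁ = ⌊(a₀+mₖ₊₁)/dₖ₊₁⌋:
  k=1: m=7, d=3, a=4
  k=2: m=5, d=9, a=1
  k=3: m=4, d=4, a=2
  k=4: m=4, d=9, a=1
  k=5: m=5, d=3, a=4
  k=6: m=7, d=1, a=14
d=1 and a=2a₀=14 at k=6, so the next step gives (m, d) = (7, 3) again — its k=1 value — and the period has length 6.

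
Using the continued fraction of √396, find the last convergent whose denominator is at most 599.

7940/399

√396 = [19; 1, 8, 1, 38, …] (period length 4).
Convergents:
  p_0/q_0 = 19/1
  p_1/q_1 = 20/1
  p_2/q_2 = 179/9
  p_3/q_3 = 199/10
  p_4/q_4 = 7741/389
  p_5/q_5 = 7940/399
  p_6/q_6 = 71261/3581
q_5 = 399 ≤ 599 < 3581 = q_6, so the answer is 7940/399.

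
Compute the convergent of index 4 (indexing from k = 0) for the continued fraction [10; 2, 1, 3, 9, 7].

1057/102

Using pₖ = aₖpₖ₋₁ + pₖ₋₂, qₖ = aₖqₖ₋₁ + qₖ₋₂ (with p₋₁=1, p₋₂=0, q₋₁=0, q₋₂=1):
  k=0: a=10, p=10, q=1
  k=1: a=2, p=21, q=2
  k=2: a=1, p=31, q=3
  k=3: a=3, p=114, q=11
  k=4: a=9, p=1057, q=102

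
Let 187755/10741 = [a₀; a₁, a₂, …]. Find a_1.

187755 = 17·10741 + 5158   →  a_0 = 17
10741 = 2·5158 + 425   →  a_1 = 2

2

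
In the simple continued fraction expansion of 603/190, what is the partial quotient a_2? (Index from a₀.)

603 = 3·190 + 33   →  a_0 = 3
190 = 5·33 + 25   →  a_1 = 5
33 = 1·25 + 8   →  a_2 = 1

1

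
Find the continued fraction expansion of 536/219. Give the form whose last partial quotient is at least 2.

536 = 2×219 + 98
219 = 2×98 + 23
98 = 4×23 + 6
23 = 3×6 + 5
6 = 1×5 + 1
5 = 5×1 + 0  (stop)
So 536/219 = [2; 2, 4, 3, 1, 5].

[2; 2, 4, 3, 1, 5]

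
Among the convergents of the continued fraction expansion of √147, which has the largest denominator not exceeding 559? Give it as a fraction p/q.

√147 = [12; 8, 24, …] (period length 2).
Convergents:
  p_0/q_0 = 12/1
  p_1/q_1 = 97/8
  p_2/q_2 = 2340/193
  p_3/q_3 = 18817/1552
q_2 = 193 ≤ 559 < 1552 = q_3, so the answer is 2340/193.

2340/193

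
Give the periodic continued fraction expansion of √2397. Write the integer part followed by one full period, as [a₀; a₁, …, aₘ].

a₀ = ⌊√2397⌋ = 48.
With m₀=0, d₀=1 and mₖ₊₁ = dₖaₖ − mₖ, dₖ₊₁ = (n − mₖ₊₁²)/dₖ, aₖ₊₁ = ⌊(a₀+mₖ₊₁)/dₖ₊₁⌋:
  k=1: m=48, d=93, a=1
  k=2: m=45, d=4, a=23
  k=3: m=47, d=47, a=2
  k=4: m=47, d=4, a=23
  k=5: m=45, d=93, a=1
  k=6: m=48, d=1, a=96
d=1 and a=2a₀=96 at k=6, so the next step gives (m, d) = (48, 93) again — its k=1 value — and the period has length 6.

[48; 1, 23, 2, 23, 1, 96]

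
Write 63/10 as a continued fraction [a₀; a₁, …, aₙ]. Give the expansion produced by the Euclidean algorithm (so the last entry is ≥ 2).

63 = 6×10 + 3
10 = 3×3 + 1
3 = 3×1 + 0  (stop)
So 63/10 = [6; 3, 3].

[6; 3, 3]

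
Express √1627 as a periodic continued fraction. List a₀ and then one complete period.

a₀ = ⌊√1627⌋ = 40.
With m₀=0, d₀=1 and mₖ₊₁ = dₖaₖ − mₖ, dₖ₊₁ = (n − mₖ₊₁²)/dₖ, aₖ₊₁ = ⌊(a₀+mₖ₊₁)/dₖ₊₁⌋:
  k=1: m=40, d=27, a=2
  k=2: m=14, d=53, a=1
  k=3: m=39, d=2, a=39
  k=4: m=39, d=53, a=1
  k=5: m=14, d=27, a=2
  k=6: m=40, d=1, a=80
d=1 and a=2a₀=80 at k=6, so the next step gives (m, d) = (40, 27) again — its k=1 value — and the period has length 6.

[40; 2, 1, 39, 1, 2, 80]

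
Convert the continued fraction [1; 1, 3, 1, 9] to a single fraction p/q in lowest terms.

88/49

Fold from the inside: start with 9/1.
  1 + 1/9 = 10/9
  3 + 9/10 = 39/10
  1 + 10/39 = 49/39
  1 + 39/49 = 88/49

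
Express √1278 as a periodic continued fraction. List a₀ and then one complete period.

[35; 1, 2, 1, 70]

a₀ = ⌊√1278⌋ = 35.
With m₀=0, d₀=1 and mₖ₊₁ = dₖaₖ − mₖ, dₖ₊₁ = (n − mₖ₊₁²)/dₖ, aₖ₊₁ = ⌊(a₀+mₖ₊₁)/dₖ₊₁⌋:
  k=1: m=35, d=53, a=1
  k=2: m=18, d=18, a=2
  k=3: m=18, d=53, a=1
  k=4: m=35, d=1, a=70
d=1 and a=2a₀=70 at k=4, so the next step gives (m, d) = (35, 53) again — its k=1 value — and the period has length 4.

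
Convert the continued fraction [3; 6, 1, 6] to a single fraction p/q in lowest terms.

151/48

Using pₖ = aₖpₖ₋₁ + pₖ₋₂ and qₖ = aₖqₖ₋₁ + qₖ₋₂:
  k=0: a=3, p=3, q=1
  k=1: a=6, p=19, q=6
  k=2: a=1, p=22, q=7
  k=3: a=6, p=151, q=48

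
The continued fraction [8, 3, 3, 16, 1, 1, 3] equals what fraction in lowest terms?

9803/1181

Fold from the inside: start with 3/1.
  1 + 1/3 = 4/3
  1 + 3/4 = 7/4
  16 + 4/7 = 116/7
  3 + 7/116 = 355/116
  3 + 116/355 = 1181/355
  8 + 355/1181 = 9803/1181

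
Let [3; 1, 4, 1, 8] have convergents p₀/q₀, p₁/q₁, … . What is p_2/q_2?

Using pₖ = aₖpₖ₋₁ + pₖ₋₂, qₖ = aₖqₖ₋₁ + qₖ₋₂ (with p₋₁=1, p₋₂=0, q₋₁=0, q₋₂=1):
  k=0: a=3, p=3, q=1
  k=1: a=1, p=4, q=1
  k=2: a=4, p=19, q=5

19/5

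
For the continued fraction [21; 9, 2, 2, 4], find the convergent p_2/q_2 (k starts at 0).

Using pₖ = aₖpₖ₋₁ + pₖ₋₂, qₖ = aₖqₖ₋₁ + qₖ₋₂ (with p₋₁=1, p₋₂=0, q₋₁=0, q₋₂=1):
  k=0: a=21, p=21, q=1
  k=1: a=9, p=190, q=9
  k=2: a=2, p=401, q=19

401/19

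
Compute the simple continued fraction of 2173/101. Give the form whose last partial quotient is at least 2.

[21; 1, 1, 16, 3]

2173 = 21*101 + 52
101 = 1*52 + 49
52 = 1*49 + 3
49 = 16*3 + 1
3 = 3*1 + 0  (stop)
So 2173/101 = [21; 1, 1, 16, 3].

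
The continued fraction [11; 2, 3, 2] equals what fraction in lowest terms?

Fold from the inside: start with 2/1.
  3 + 1/2 = 7/2
  2 + 2/7 = 16/7
  11 + 7/16 = 183/16

183/16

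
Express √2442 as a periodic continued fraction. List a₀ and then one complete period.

a₀ = ⌊√2442⌋ = 49.
With m₀=0, d₀=1 and mₖ₊₁ = dₖaₖ − mₖ, dₖ₊₁ = (n − mₖ₊₁²)/dₖ, aₖ₊₁ = ⌊(a₀+mₖ₊₁)/dₖ₊₁⌋:
  k=1: m=49, d=41, a=2
  k=2: m=33, d=33, a=2
  k=3: m=33, d=41, a=2
  k=4: m=49, d=1, a=98
d=1 and a=2a₀=98 at k=4, so the next step gives (m, d) = (49, 41) again — its k=1 value — and the period has length 4.

[49; 2, 2, 2, 98]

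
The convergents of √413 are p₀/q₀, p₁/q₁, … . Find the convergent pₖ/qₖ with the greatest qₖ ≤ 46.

√413 = [20; 3, 9, 1, 4, 1, 9, 3, 40, …] (period length 8).
Convergents:
  p_0/q_0 = 20/1
  p_1/q_1 = 61/3
  p_2/q_2 = 569/28
  p_3/q_3 = 630/31
  p_4/q_4 = 3089/152
q_3 = 31 ≤ 46 < 152 = q_4, so the answer is 630/31.

630/31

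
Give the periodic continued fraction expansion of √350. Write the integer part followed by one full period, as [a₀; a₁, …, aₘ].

[18; 1, 2, 2, 2, 1, 36]

a₀ = ⌊√350⌋ = 18.
With m₀=0, d₀=1 and mₖ₊₁ = dₖaₖ − mₖ, dₖ₊₁ = (n − mₖ₊₁²)/dₖ, aₖ₊₁ = ⌊(a₀+mₖ₊₁)/dₖ₊₁⌋:
  k=1: m=18, d=26, a=1
  k=2: m=8, d=11, a=2
  k=3: m=14, d=14, a=2
  k=4: m=14, d=11, a=2
  k=5: m=8, d=26, a=1
  k=6: m=18, d=1, a=36
d=1 and a=2a₀=36 at k=6, so the next step gives (m, d) = (18, 26) again — its k=1 value — and the period has length 6.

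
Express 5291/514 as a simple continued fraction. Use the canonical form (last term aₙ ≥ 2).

[10; 3, 2, 2, 9, 1, 2]

5291 = 10·514 + 151
514 = 3·151 + 61
151 = 2·61 + 29
61 = 2·29 + 3
29 = 9·3 + 2
3 = 1·2 + 1
2 = 2·1 + 0  (stop)
So 5291/514 = [10; 3, 2, 2, 9, 1, 2].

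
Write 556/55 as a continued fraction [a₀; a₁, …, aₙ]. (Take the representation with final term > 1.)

556 = 10*55 + 6
55 = 9*6 + 1
6 = 6*1 + 0  (stop)
So 556/55 = [10; 9, 6].

[10; 9, 6]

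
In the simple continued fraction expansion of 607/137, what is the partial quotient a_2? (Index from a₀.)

3

607 = 4·137 + 59   →  a_0 = 4
137 = 2·59 + 19   →  a_1 = 2
59 = 3·19 + 2   →  a_2 = 3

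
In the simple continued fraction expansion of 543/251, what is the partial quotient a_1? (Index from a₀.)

543 = 2·251 + 41   →  a_0 = 2
251 = 6·41 + 5   →  a_1 = 6

6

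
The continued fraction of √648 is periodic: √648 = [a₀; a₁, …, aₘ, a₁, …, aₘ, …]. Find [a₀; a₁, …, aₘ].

[25; 2, 5, 6, 5, 2, 50]

a₀ = ⌊√648⌋ = 25.
With m₀=0, d₀=1 and mₖ₊₁ = dₖaₖ − mₖ, dₖ₊₁ = (n − mₖ₊₁²)/dₖ, aₖ₊₁ = ⌊(a₀+mₖ₊₁)/dₖ₊₁⌋:
  k=1: m=25, d=23, a=2
  k=2: m=21, d=9, a=5
  k=3: m=24, d=8, a=6
  k=4: m=24, d=9, a=5
  k=5: m=21, d=23, a=2
  k=6: m=25, d=1, a=50
d=1 and a=2a₀=50 at k=6, so the next step gives (m, d) = (25, 23) again — its k=1 value — and the period has length 6.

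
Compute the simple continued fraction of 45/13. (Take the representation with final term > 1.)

45 = 3×13 + 6
13 = 2×6 + 1
6 = 6×1 + 0  (stop)
So 45/13 = [3; 2, 6].

[3; 2, 6]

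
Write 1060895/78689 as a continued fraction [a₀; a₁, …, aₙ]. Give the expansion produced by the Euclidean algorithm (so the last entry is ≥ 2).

1060895 = 13×78689 + 37938
78689 = 2×37938 + 2813
37938 = 13×2813 + 1369
2813 = 2×1369 + 75
1369 = 18×75 + 19
75 = 3×19 + 18
19 = 1×18 + 1
18 = 18×1 + 0  (stop)
So 1060895/78689 = [13; 2, 13, 2, 18, 3, 1, 18].

[13; 2, 13, 2, 18, 3, 1, 18]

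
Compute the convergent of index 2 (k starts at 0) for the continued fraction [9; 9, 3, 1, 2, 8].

255/28

Using pₖ = aₖpₖ₋₁ + pₖ₋₂, qₖ = aₖqₖ₋₁ + qₖ₋₂ (with p₋₁=1, p₋₂=0, q₋₁=0, q₋₂=1):
  k=0: a=9, p=9, q=1
  k=1: a=9, p=82, q=9
  k=2: a=3, p=255, q=28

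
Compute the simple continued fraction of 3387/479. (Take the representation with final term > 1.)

[7; 14, 11, 3]

3387 = 7×479 + 34
479 = 14×34 + 3
34 = 11×3 + 1
3 = 3×1 + 0  (stop)
So 3387/479 = [7; 14, 11, 3].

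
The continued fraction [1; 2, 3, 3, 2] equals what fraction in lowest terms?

76/53

Fold from the inside: start with 2/1.
  3 + 1/2 = 7/2
  3 + 2/7 = 23/7
  2 + 7/23 = 53/23
  1 + 23/53 = 76/53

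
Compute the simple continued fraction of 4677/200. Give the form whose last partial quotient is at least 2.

[23; 2, 1, 1, 2, 15]

4677 = 23×200 + 77
200 = 2×77 + 46
77 = 1×46 + 31
46 = 1×31 + 15
31 = 2×15 + 1
15 = 15×1 + 0  (stop)
So 4677/200 = [23; 2, 1, 1, 2, 15].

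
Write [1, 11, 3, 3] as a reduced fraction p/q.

123/113

Fold from the inside: start with 3/1.
  3 + 1/3 = 10/3
  11 + 3/10 = 113/10
  1 + 10/113 = 123/113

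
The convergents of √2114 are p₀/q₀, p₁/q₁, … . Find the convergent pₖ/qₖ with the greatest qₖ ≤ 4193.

192419/4185

√2114 = [45; 1, 44, 1, 90, …] (period length 4).
Convergents:
  p_0/q_0 = 45/1
  p_1/q_1 = 46/1
  p_2/q_2 = 2069/45
  p_3/q_3 = 2115/46
  p_4/q_4 = 192419/4185
  p_5/q_5 = 194534/4231
q_4 = 4185 ≤ 4193 < 4231 = q_5, so the answer is 192419/4185.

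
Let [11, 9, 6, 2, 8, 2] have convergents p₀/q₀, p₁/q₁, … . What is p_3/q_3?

Using pₖ = aₖpₖ₋₁ + pₖ₋₂, qₖ = aₖqₖ₋₁ + qₖ₋₂ (with p₋₁=1, p₋₂=0, q₋₁=0, q₋₂=1):
  k=0: a=11, p=11, q=1
  k=1: a=9, p=100, q=9
  k=2: a=6, p=611, q=55
  k=3: a=2, p=1322, q=119

1322/119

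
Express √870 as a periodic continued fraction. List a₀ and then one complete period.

[29; 2, 58]

a₀ = ⌊√870⌋ = 29.
With m₀=0, d₀=1 and mₖ₊₁ = dₖaₖ − mₖ, dₖ₊₁ = (n − mₖ₊₁²)/dₖ, aₖ₊₁ = ⌊(a₀+mₖ₊₁)/dₖ₊₁⌋:
  k=1: m=29, d=29, a=2
  k=2: m=29, d=1, a=58
d=1 and a=2a₀=58 at k=2, so the next step gives (m, d) = (29, 29) again — its k=1 value — and the period has length 2.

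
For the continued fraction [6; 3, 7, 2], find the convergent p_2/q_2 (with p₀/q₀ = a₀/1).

139/22

Using pₖ = aₖpₖ₋₁ + pₖ₋₂, qₖ = aₖqₖ₋₁ + qₖ₋₂ (with p₋₁=1, p₋₂=0, q₋₁=0, q₋₂=1):
  k=0: a=6, p=6, q=1
  k=1: a=3, p=19, q=3
  k=2: a=7, p=139, q=22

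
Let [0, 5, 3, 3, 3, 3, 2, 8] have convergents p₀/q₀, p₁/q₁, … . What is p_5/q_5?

Using pₖ = aₖpₖ₋₁ + pₖ₋₂, qₖ = aₖqₖ₋₁ + qₖ₋₂ (with p₋₁=1, p₋₂=0, q₋₁=0, q₋₂=1):
  k=0: a=0, p=0, q=1
  k=1: a=5, p=1, q=5
  k=2: a=3, p=3, q=16
  k=3: a=3, p=10, q=53
  k=4: a=3, p=33, q=175
  k=5: a=3, p=109, q=578

109/578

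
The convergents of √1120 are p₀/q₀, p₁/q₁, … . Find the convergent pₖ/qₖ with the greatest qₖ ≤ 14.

√1120 = [33; 2, 6, 1, 15, 1, 6, 2, 66, …] (period length 8).
Convergents:
  p_0/q_0 = 33/1
  p_1/q_1 = 67/2
  p_2/q_2 = 435/13
  p_3/q_3 = 502/15
q_2 = 13 ≤ 14 < 15 = q_3, so the answer is 435/13.

435/13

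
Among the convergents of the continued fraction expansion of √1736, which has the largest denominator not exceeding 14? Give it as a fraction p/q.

√1736 = [41; 1, 1, 1, 82, …] (period length 4).
Convergents:
  p_0/q_0 = 41/1
  p_1/q_1 = 42/1
  p_2/q_2 = 83/2
  p_3/q_3 = 125/3
  p_4/q_4 = 10333/248
q_3 = 3 ≤ 14 < 248 = q_4, so the answer is 125/3.

125/3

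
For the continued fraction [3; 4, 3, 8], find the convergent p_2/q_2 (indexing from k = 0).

42/13

Using pₖ = aₖpₖ₋₁ + pₖ₋₂, qₖ = aₖqₖ₋₁ + qₖ₋₂ (with p₋₁=1, p₋₂=0, q₋₁=0, q₋₂=1):
  k=0: a=3, p=3, q=1
  k=1: a=4, p=13, q=4
  k=2: a=3, p=42, q=13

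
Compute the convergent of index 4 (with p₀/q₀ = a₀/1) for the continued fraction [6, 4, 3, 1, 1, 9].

187/30

Using pₖ = aₖpₖ₋₁ + pₖ₋₂, qₖ = aₖqₖ₋₁ + qₖ₋₂ (with p₋₁=1, p₋₂=0, q₋₁=0, q₋₂=1):
  k=0: a=6, p=6, q=1
  k=1: a=4, p=25, q=4
  k=2: a=3, p=81, q=13
  k=3: a=1, p=106, q=17
  k=4: a=1, p=187, q=30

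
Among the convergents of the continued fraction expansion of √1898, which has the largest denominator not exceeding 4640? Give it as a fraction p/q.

199881/4588

√1898 = [43; 1, 1, 3, 3, 1, 1, 86, …] (period length 7).
Convergents:
  p_0/q_0 = 43/1
  p_1/q_1 = 44/1
  p_2/q_2 = 87/2
  p_3/q_3 = 305/7
  p_4/q_4 = 1002/23
  p_5/q_5 = 1307/30
  p_6/q_6 = 2309/53
  p_7/q_7 = 199881/4588
  p_8/q_8 = 202190/4641
q_7 = 4588 ≤ 4640 < 4641 = q_8, so the answer is 199881/4588.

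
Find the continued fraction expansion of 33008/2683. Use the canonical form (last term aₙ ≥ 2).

[12; 3, 3, 3, 2, 11, 3]

33008 = 12×2683 + 812
2683 = 3×812 + 247
812 = 3×247 + 71
247 = 3×71 + 34
71 = 2×34 + 3
34 = 11×3 + 1
3 = 3×1 + 0  (stop)
So 33008/2683 = [12; 3, 3, 3, 2, 11, 3].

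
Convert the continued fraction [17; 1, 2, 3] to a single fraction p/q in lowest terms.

Fold from the inside: start with 3/1.
  2 + 1/3 = 7/3
  1 + 3/7 = 10/7
  17 + 7/10 = 177/10

177/10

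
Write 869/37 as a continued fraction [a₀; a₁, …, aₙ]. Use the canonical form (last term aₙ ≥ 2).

[23; 2, 18]

869 = 23·37 + 18
37 = 2·18 + 1
18 = 18·1 + 0  (stop)
So 869/37 = [23; 2, 18].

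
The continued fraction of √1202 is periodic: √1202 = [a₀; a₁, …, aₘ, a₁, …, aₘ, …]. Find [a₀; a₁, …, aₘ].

[34; 1, 2, 34, 2, 1, 68]

a₀ = ⌊√1202⌋ = 34.
With m₀=0, d₀=1 and mₖ₊₁ = dₖaₖ − mₖ, dₖ₊₁ = (n − mₖ₊₁²)/dₖ, aₖ₊₁ = ⌊(a₀+mₖ₊₁)/dₖ₊₁⌋:
  k=1: m=34, d=46, a=1
  k=2: m=12, d=23, a=2
  k=3: m=34, d=2, a=34
  k=4: m=34, d=23, a=2
  k=5: m=12, d=46, a=1
  k=6: m=34, d=1, a=68
d=1 and a=2a₀=68 at k=6, so the next step gives (m, d) = (34, 46) again — its k=1 value — and the period has length 6.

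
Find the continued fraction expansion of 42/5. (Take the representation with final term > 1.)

[8; 2, 2]

42 = 8*5 + 2
5 = 2*2 + 1
2 = 2*1 + 0  (stop)
So 42/5 = [8; 2, 2].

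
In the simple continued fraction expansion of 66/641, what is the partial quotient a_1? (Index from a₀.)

9

66 = 0·641 + 66   →  a_0 = 0
641 = 9·66 + 47   →  a_1 = 9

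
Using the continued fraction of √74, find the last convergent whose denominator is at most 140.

757/88

√74 = [8; 1, 1, 1, 1, 16, …] (period length 5).
Convergents:
  p_0/q_0 = 8/1
  p_1/q_1 = 9/1
  p_2/q_2 = 17/2
  p_3/q_3 = 26/3
  p_4/q_4 = 43/5
  p_5/q_5 = 714/83
  p_6/q_6 = 757/88
  p_7/q_7 = 1471/171
q_6 = 88 ≤ 140 < 171 = q_7, so the answer is 757/88.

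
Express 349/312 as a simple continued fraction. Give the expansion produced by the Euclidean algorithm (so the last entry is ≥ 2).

[1; 8, 2, 3, 5]

349 = 1·312 + 37
312 = 8·37 + 16
37 = 2·16 + 5
16 = 3·5 + 1
5 = 5·1 + 0  (stop)
So 349/312 = [1; 8, 2, 3, 5].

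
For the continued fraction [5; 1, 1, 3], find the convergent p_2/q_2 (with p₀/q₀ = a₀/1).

Using pₖ = aₖpₖ₋₁ + pₖ₋₂, qₖ = aₖqₖ₋₁ + qₖ₋₂ (with p₋₁=1, p₋₂=0, q₋₁=0, q₋₂=1):
  k=0: a=5, p=5, q=1
  k=1: a=1, p=6, q=1
  k=2: a=1, p=11, q=2

11/2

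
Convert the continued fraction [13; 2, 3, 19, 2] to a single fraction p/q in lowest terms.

3720/277

Fold from the inside: start with 2/1.
  19 + 1/2 = 39/2
  3 + 2/39 = 119/39
  2 + 39/119 = 277/119
  13 + 119/277 = 3720/277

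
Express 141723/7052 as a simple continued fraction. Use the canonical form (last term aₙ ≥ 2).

[20; 10, 3, 13, 17]

141723 = 20*7052 + 683
7052 = 10*683 + 222
683 = 3*222 + 17
222 = 13*17 + 1
17 = 17*1 + 0  (stop)
So 141723/7052 = [20; 10, 3, 13, 17].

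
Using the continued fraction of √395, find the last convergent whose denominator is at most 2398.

44221/2225

√395 = [19; 1, 6, 1, 38, …] (period length 4).
Convergents:
  p_0/q_0 = 19/1
  p_1/q_1 = 20/1
  p_2/q_2 = 139/7
  p_3/q_3 = 159/8
  p_4/q_4 = 6181/311
  p_5/q_5 = 6340/319
  p_6/q_6 = 44221/2225
  p_7/q_7 = 50561/2544
q_6 = 2225 ≤ 2398 < 2544 = q_7, so the answer is 44221/2225.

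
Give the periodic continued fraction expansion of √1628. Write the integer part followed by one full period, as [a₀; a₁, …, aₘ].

a₀ = ⌊√1628⌋ = 40.
With m₀=0, d₀=1 and mₖ₊₁ = dₖaₖ − mₖ, dₖ₊₁ = (n − mₖ₊₁²)/dₖ, aₖ₊₁ = ⌊(a₀+mₖ₊₁)/dₖ₊₁⌋:
  k=1: m=40, d=28, a=2
  k=2: m=16, d=49, a=1
  k=3: m=33, d=11, a=6
  k=4: m=33, d=49, a=1
  k=5: m=16, d=28, a=2
  k=6: m=40, d=1, a=80
d=1 and a=2a₀=80 at k=6, so the next step gives (m, d) = (40, 28) again — its k=1 value — and the period has length 6.

[40; 2, 1, 6, 1, 2, 80]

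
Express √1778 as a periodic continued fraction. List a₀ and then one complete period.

a₀ = ⌊√1778⌋ = 42.
With m₀=0, d₀=1 and mₖ₊₁ = dₖaₖ − mₖ, dₖ₊₁ = (n − mₖ₊₁²)/dₖ, aₖ₊₁ = ⌊(a₀+mₖ₊₁)/dₖ₊₁⌋:
  k=1: m=42, d=14, a=6
  k=2: m=42, d=1, a=84
d=1 and a=2a₀=84 at k=2, so the next step gives (m, d) = (42, 14) again — its k=1 value — and the period has length 2.

[42; 6, 84]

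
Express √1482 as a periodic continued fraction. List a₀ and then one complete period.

[38; 2, 76]

a₀ = ⌊√1482⌋ = 38.
With m₀=0, d₀=1 and mₖ₊₁ = dₖaₖ − mₖ, dₖ₊₁ = (n − mₖ₊₁²)/dₖ, aₖ₊₁ = ⌊(a₀+mₖ₊₁)/dₖ₊₁⌋:
  k=1: m=38, d=38, a=2
  k=2: m=38, d=1, a=76
d=1 and a=2a₀=76 at k=2, so the next step gives (m, d) = (38, 38) again — its k=1 value — and the period has length 2.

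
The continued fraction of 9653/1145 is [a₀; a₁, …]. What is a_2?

9653 = 8·1145 + 493   →  a_0 = 8
1145 = 2·493 + 159   →  a_1 = 2
493 = 3·159 + 16   →  a_2 = 3

3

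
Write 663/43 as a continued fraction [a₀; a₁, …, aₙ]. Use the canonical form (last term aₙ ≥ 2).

[15; 2, 2, 1, 1, 3]

663 = 15*43 + 18
43 = 2*18 + 7
18 = 2*7 + 4
7 = 1*4 + 3
4 = 1*3 + 1
3 = 3*1 + 0  (stop)
So 663/43 = [15; 2, 2, 1, 1, 3].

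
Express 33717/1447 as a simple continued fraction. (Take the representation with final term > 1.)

33717 = 23*1447 + 436
1447 = 3*436 + 139
436 = 3*139 + 19
139 = 7*19 + 6
19 = 3*6 + 1
6 = 6*1 + 0  (stop)
So 33717/1447 = [23; 3, 3, 7, 3, 6].

[23; 3, 3, 7, 3, 6]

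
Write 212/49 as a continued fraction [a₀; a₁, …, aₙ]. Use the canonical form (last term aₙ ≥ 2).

[4; 3, 16]

212 = 4·49 + 16
49 = 3·16 + 1
16 = 16·1 + 0  (stop)
So 212/49 = [4; 3, 16].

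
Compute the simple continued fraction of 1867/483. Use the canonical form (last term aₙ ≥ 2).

1867 = 3×483 + 418
483 = 1×418 + 65
418 = 6×65 + 28
65 = 2×28 + 9
28 = 3×9 + 1
9 = 9×1 + 0  (stop)
So 1867/483 = [3; 1, 6, 2, 3, 9].

[3; 1, 6, 2, 3, 9]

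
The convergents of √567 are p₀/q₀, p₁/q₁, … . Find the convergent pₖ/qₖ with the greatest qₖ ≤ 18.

381/16

√567 = [23; 1, 4, 3, 4, 1, 46, …] (period length 6).
Convergents:
  p_0/q_0 = 23/1
  p_1/q_1 = 24/1
  p_2/q_2 = 119/5
  p_3/q_3 = 381/16
  p_4/q_4 = 1643/69
q_3 = 16 ≤ 18 < 69 = q_4, so the answer is 381/16.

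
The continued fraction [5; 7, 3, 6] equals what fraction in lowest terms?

Using pₖ = aₖpₖ₋₁ + pₖ₋₂ and qₖ = aₖqₖ₋₁ + qₖ₋₂:
  k=0: a=5, p=5, q=1
  k=1: a=7, p=36, q=7
  k=2: a=3, p=113, q=22
  k=3: a=6, p=714, q=139

714/139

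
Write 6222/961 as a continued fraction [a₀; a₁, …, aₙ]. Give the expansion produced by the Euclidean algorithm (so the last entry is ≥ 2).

[6; 2, 9, 3, 3, 1, 3]

6222 = 6*961 + 456
961 = 2*456 + 49
456 = 9*49 + 15
49 = 3*15 + 4
15 = 3*4 + 3
4 = 1*3 + 1
3 = 3*1 + 0  (stop)
So 6222/961 = [6; 2, 9, 3, 3, 1, 3].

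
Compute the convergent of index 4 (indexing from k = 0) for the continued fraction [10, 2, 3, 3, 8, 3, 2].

Using pₖ = aₖpₖ₋₁ + pₖ₋₂, qₖ = aₖqₖ₋₁ + qₖ₋₂ (with p₋₁=1, p₋₂=0, q₋₁=0, q₋₂=1):
  k=0: a=10, p=10, q=1
  k=1: a=2, p=21, q=2
  k=2: a=3, p=73, q=7
  k=3: a=3, p=240, q=23
  k=4: a=8, p=1993, q=191

1993/191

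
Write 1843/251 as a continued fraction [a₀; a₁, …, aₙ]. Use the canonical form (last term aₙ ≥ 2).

[7; 2, 1, 11, 3, 2]

1843 = 7×251 + 86
251 = 2×86 + 79
86 = 1×79 + 7
79 = 11×7 + 2
7 = 3×2 + 1
2 = 2×1 + 0  (stop)
So 1843/251 = [7; 2, 1, 11, 3, 2].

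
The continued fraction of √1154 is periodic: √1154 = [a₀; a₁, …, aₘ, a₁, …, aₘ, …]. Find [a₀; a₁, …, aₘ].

[33; 1, 32, 1, 66]

a₀ = ⌊√1154⌋ = 33.
With m₀=0, d₀=1 and mₖ₊₁ = dₖaₖ − mₖ, dₖ₊₁ = (n − mₖ₊₁²)/dₖ, aₖ₊₁ = ⌊(a₀+mₖ₊₁)/dₖ₊₁⌋:
  k=1: m=33, d=65, a=1
  k=2: m=32, d=2, a=32
  k=3: m=32, d=65, a=1
  k=4: m=33, d=1, a=66
d=1 and a=2a₀=66 at k=4, so the next step gives (m, d) = (33, 65) again — its k=1 value — and the period has length 4.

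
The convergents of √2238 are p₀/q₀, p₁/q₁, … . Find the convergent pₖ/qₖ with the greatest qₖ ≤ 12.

473/10

√2238 = [47; 3, 3, 1, 30, 1, 3, 3, 94, …] (period length 8).
Convergents:
  p_0/q_0 = 47/1
  p_1/q_1 = 142/3
  p_2/q_2 = 473/10
  p_3/q_3 = 615/13
q_2 = 10 ≤ 12 < 13 = q_3, so the answer is 473/10.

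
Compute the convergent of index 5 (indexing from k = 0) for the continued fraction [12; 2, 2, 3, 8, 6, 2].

10711/863

Using pₖ = aₖpₖ₋₁ + pₖ₋₂, qₖ = aₖqₖ₋₁ + qₖ₋₂ (with p₋₁=1, p₋₂=0, q₋₁=0, q₋₂=1):
  k=0: a=12, p=12, q=1
  k=1: a=2, p=25, q=2
  k=2: a=2, p=62, q=5
  k=3: a=3, p=211, q=17
  k=4: a=8, p=1750, q=141
  k=5: a=6, p=10711, q=863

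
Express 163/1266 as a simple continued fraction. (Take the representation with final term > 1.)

[0; 7, 1, 3, 3, 2, 5]

163 = 0*1266 + 163
1266 = 7*163 + 125
163 = 1*125 + 38
125 = 3*38 + 11
38 = 3*11 + 5
11 = 2*5 + 1
5 = 5*1 + 0  (stop)
So 163/1266 = [0; 7, 1, 3, 3, 2, 5].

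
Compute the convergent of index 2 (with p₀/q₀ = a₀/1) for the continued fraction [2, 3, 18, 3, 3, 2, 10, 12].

128/55

Using pₖ = aₖpₖ₋₁ + pₖ₋₂, qₖ = aₖqₖ₋₁ + qₖ₋₂ (with p₋₁=1, p₋₂=0, q₋₁=0, q₋₂=1):
  k=0: a=2, p=2, q=1
  k=1: a=3, p=7, q=3
  k=2: a=18, p=128, q=55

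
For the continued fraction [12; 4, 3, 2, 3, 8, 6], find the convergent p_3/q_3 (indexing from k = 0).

Using pₖ = aₖpₖ₋₁ + pₖ₋₂, qₖ = aₖqₖ₋₁ + qₖ₋₂ (with p₋₁=1, p₋₂=0, q₋₁=0, q₋₂=1):
  k=0: a=12, p=12, q=1
  k=1: a=4, p=49, q=4
  k=2: a=3, p=159, q=13
  k=3: a=2, p=367, q=30

367/30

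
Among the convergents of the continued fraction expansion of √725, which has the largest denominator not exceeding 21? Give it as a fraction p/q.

350/13

√725 = [26; 1, 12, 2, 12, 1, 52, …] (period length 6).
Convergents:
  p_0/q_0 = 26/1
  p_1/q_1 = 27/1
  p_2/q_2 = 350/13
  p_3/q_3 = 727/27
q_2 = 13 ≤ 21 < 27 = q_3, so the answer is 350/13.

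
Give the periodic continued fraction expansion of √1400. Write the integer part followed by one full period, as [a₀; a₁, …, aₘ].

[37; 2, 2, 2, 74]

a₀ = ⌊√1400⌋ = 37.
With m₀=0, d₀=1 and mₖ₊₁ = dₖaₖ − mₖ, dₖ₊₁ = (n − mₖ₊₁²)/dₖ, aₖ₊₁ = ⌊(a₀+mₖ₊₁)/dₖ₊₁⌋:
  k=1: m=37, d=31, a=2
  k=2: m=25, d=25, a=2
  k=3: m=25, d=31, a=2
  k=4: m=37, d=1, a=74
d=1 and a=2a₀=74 at k=4, so the next step gives (m, d) = (37, 31) again — its k=1 value — and the period has length 4.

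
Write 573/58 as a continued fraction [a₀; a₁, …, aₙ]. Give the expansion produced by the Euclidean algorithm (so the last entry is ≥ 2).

573 = 9×58 + 51
58 = 1×51 + 7
51 = 7×7 + 2
7 = 3×2 + 1
2 = 2×1 + 0  (stop)
So 573/58 = [9; 1, 7, 3, 2].

[9; 1, 7, 3, 2]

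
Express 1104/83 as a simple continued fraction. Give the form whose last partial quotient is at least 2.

1104 = 13*83 + 25
83 = 3*25 + 8
25 = 3*8 + 1
8 = 8*1 + 0  (stop)
So 1104/83 = [13; 3, 3, 8].

[13; 3, 3, 8]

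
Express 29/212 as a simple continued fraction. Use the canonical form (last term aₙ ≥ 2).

[0; 7, 3, 4, 2]

29 = 0·212 + 29
212 = 7·29 + 9
29 = 3·9 + 2
9 = 4·2 + 1
2 = 2·1 + 0  (stop)
So 29/212 = [0; 7, 3, 4, 2].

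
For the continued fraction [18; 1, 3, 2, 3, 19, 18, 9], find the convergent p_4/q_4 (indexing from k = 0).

582/31

Using pₖ = aₖpₖ₋₁ + pₖ₋₂, qₖ = aₖqₖ₋₁ + qₖ₋₂ (with p₋₁=1, p₋₂=0, q₋₁=0, q₋₂=1):
  k=0: a=18, p=18, q=1
  k=1: a=1, p=19, q=1
  k=2: a=3, p=75, q=4
  k=3: a=2, p=169, q=9
  k=4: a=3, p=582, q=31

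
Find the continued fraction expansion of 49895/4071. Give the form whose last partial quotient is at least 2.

49895 = 12·4071 + 1043
4071 = 3·1043 + 942
1043 = 1·942 + 101
942 = 9·101 + 33
101 = 3·33 + 2
33 = 16·2 + 1
2 = 2·1 + 0  (stop)
So 49895/4071 = [12; 3, 1, 9, 3, 16, 2].

[12; 3, 1, 9, 3, 16, 2]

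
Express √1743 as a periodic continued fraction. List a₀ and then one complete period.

[41; 1, 2, 1, 82]

a₀ = ⌊√1743⌋ = 41.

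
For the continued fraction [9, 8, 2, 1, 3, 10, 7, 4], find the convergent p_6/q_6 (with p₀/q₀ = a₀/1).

Using pₖ = aₖpₖ₋₁ + pₖ₋₂, qₖ = aₖqₖ₋₁ + qₖ₋₂ (with p₋₁=1, p₋₂=0, q₋₁=0, q₋₂=1):
  k=0: a=9, p=9, q=1
  k=1: a=8, p=73, q=8
  k=2: a=2, p=155, q=17
  k=3: a=1, p=228, q=25
  k=4: a=3, p=839, q=92
  k=5: a=10, p=8618, q=945
  k=6: a=7, p=61165, q=6707

61165/6707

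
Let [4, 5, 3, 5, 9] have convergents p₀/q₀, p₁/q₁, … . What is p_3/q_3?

Using pₖ = aₖpₖ₋₁ + pₖ₋₂, qₖ = aₖqₖ₋₁ + qₖ₋₂ (with p₋₁=1, p₋₂=0, q₋₁=0, q₋₂=1):
  k=0: a=4, p=4, q=1
  k=1: a=5, p=21, q=5
  k=2: a=3, p=67, q=16
  k=3: a=5, p=356, q=85

356/85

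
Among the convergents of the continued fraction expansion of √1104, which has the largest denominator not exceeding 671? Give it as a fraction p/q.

7775/234

√1104 = [33; 4, 2, 2, 2, 4, 66, …] (period length 6).
Convergents:
  p_0/q_0 = 33/1
  p_1/q_1 = 133/4
  p_2/q_2 = 299/9
  p_3/q_3 = 731/22
  p_4/q_4 = 1761/53
  p_5/q_5 = 7775/234
  p_6/q_6 = 514911/15497
q_5 = 234 ≤ 671 < 15497 = q_6, so the answer is 7775/234.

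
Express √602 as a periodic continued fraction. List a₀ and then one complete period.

a₀ = ⌊√602⌋ = 24.
With m₀=0, d₀=1 and mₖ₊₁ = dₖaₖ − mₖ, dₖ₊₁ = (n − mₖ₊₁²)/dₖ, aₖ₊₁ = ⌊(a₀+mₖ₊₁)/dₖ₊₁⌋:
  k=1: m=24, d=26, a=1
  k=2: m=2, d=23, a=1
  k=3: m=21, d=7, a=6
  k=4: m=21, d=23, a=1
  k=5: m=2, d=26, a=1
  k=6: m=24, d=1, a=48
d=1 and a=2a₀=48 at k=6, so the next step gives (m, d) = (24, 26) again — its k=1 value — and the period has length 6.

[24; 1, 1, 6, 1, 1, 48]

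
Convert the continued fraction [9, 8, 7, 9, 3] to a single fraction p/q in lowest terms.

14779/1620

Using pₖ = aₖpₖ₋₁ + pₖ₋₂ and qₖ = aₖqₖ₋₁ + qₖ₋₂:
  k=0: a=9, p=9, q=1
  k=1: a=8, p=73, q=8
  k=2: a=7, p=520, q=57
  k=3: a=9, p=4753, q=521
  k=4: a=3, p=14779, q=1620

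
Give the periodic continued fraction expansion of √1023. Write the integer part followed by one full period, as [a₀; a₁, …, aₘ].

[31; 1, 62]

a₀ = ⌊√1023⌋ = 31.
With m₀=0, d₀=1 and mₖ₊₁ = dₖaₖ − mₖ, dₖ₊₁ = (n − mₖ₊₁²)/dₖ, aₖ₊₁ = ⌊(a₀+mₖ₊₁)/dₖ₊₁⌋:
  k=1: m=31, d=62, a=1
  k=2: m=31, d=1, a=62
d=1 and a=2a₀=62 at k=2, so the next step gives (m, d) = (31, 62) again — its k=1 value — and the period has length 2.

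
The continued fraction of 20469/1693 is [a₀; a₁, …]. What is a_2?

15

20469 = 12·1693 + 153   →  a_0 = 12
1693 = 11·153 + 10   →  a_1 = 11
153 = 15·10 + 3   →  a_2 = 15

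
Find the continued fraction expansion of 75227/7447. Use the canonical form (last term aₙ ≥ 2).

[10; 9, 1, 5, 6, 2, 9]

75227 = 10·7447 + 757
7447 = 9·757 + 634
757 = 1·634 + 123
634 = 5·123 + 19
123 = 6·19 + 9
19 = 2·9 + 1
9 = 9·1 + 0  (stop)
So 75227/7447 = [10; 9, 1, 5, 6, 2, 9].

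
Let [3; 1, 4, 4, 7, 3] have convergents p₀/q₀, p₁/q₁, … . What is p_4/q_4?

579/152

Using pₖ = aₖpₖ₋₁ + pₖ₋₂, qₖ = aₖqₖ₋₁ + qₖ₋₂ (with p₋₁=1, p₋₂=0, q₋₁=0, q₋₂=1):
  k=0: a=3, p=3, q=1
  k=1: a=1, p=4, q=1
  k=2: a=4, p=19, q=5
  k=3: a=4, p=80, q=21
  k=4: a=7, p=579, q=152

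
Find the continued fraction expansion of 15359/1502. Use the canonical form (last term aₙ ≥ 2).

15359 = 10*1502 + 339
1502 = 4*339 + 146
339 = 2*146 + 47
146 = 3*47 + 5
47 = 9*5 + 2
5 = 2*2 + 1
2 = 2*1 + 0  (stop)
So 15359/1502 = [10; 4, 2, 3, 9, 2, 2].

[10; 4, 2, 3, 9, 2, 2]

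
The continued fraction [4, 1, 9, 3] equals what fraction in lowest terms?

152/31

Using pₖ = aₖpₖ₋₁ + pₖ₋₂ and qₖ = aₖqₖ₋₁ + qₖ₋₂:
  k=0: a=4, p=4, q=1
  k=1: a=1, p=5, q=1
  k=2: a=9, p=49, q=10
  k=3: a=3, p=152, q=31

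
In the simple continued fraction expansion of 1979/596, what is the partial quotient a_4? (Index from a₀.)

3

1979 = 3·596 + 191   →  a_0 = 3
596 = 3·191 + 23   →  a_1 = 3
191 = 8·23 + 7   →  a_2 = 8
23 = 3·7 + 2   →  a_3 = 3
7 = 3·2 + 1   →  a_4 = 3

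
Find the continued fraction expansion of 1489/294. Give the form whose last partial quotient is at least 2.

[5; 15, 2, 9]

1489 = 5×294 + 19
294 = 15×19 + 9
19 = 2×9 + 1
9 = 9×1 + 0  (stop)
So 1489/294 = [5; 15, 2, 9].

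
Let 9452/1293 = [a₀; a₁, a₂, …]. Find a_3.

2

9452 = 7·1293 + 401   →  a_0 = 7
1293 = 3·401 + 90   →  a_1 = 3
401 = 4·90 + 41   →  a_2 = 4
90 = 2·41 + 8   →  a_3 = 2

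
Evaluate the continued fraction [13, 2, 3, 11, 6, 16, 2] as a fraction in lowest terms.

215302/16031

Fold from the inside: start with 2/1.
  16 + 1/2 = 33/2
  6 + 2/33 = 200/33
  11 + 33/200 = 2233/200
  3 + 200/2233 = 6899/2233
  2 + 2233/6899 = 16031/6899
  13 + 6899/16031 = 215302/16031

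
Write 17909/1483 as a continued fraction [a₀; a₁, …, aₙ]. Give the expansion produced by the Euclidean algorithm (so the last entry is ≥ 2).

17909 = 12×1483 + 113
1483 = 13×113 + 14
113 = 8×14 + 1
14 = 14×1 + 0  (stop)
So 17909/1483 = [12; 13, 8, 14].

[12; 13, 8, 14]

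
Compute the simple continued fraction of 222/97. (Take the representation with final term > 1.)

222 = 2*97 + 28
97 = 3*28 + 13
28 = 2*13 + 2
13 = 6*2 + 1
2 = 2*1 + 0  (stop)
So 222/97 = [2; 3, 2, 6, 2].

[2; 3, 2, 6, 2]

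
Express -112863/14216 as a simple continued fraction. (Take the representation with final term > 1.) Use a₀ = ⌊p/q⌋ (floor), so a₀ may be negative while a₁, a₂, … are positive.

[-8; 16, 2, 3, 3, 18, 2]

-112863 = -8·14216 + 865
14216 = 16·865 + 376
865 = 2·376 + 113
376 = 3·113 + 37
113 = 3·37 + 2
37 = 18·2 + 1
2 = 2·1 + 0  (stop)
So -112863/14216 = [-8; 16, 2, 3, 3, 18, 2].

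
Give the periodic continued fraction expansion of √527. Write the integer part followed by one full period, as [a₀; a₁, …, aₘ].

[22; 1, 21, 1, 44]

a₀ = ⌊√527⌋ = 22.
With m₀=0, d₀=1 and mₖ₊₁ = dₖaₖ − mₖ, dₖ₊₁ = (n − mₖ₊₁²)/dₖ, aₖ₊₁ = ⌊(a₀+mₖ₊₁)/dₖ₊₁⌋:
  k=1: m=22, d=43, a=1
  k=2: m=21, d=2, a=21
  k=3: m=21, d=43, a=1
  k=4: m=22, d=1, a=44
d=1 and a=2a₀=44 at k=4, so the next step gives (m, d) = (22, 43) again — its k=1 value — and the period has length 4.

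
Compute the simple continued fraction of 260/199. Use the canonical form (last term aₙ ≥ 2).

[1; 3, 3, 1, 4, 3]

260 = 1*199 + 61
199 = 3*61 + 16
61 = 3*16 + 13
16 = 1*13 + 3
13 = 4*3 + 1
3 = 3*1 + 0  (stop)
So 260/199 = [1; 3, 3, 1, 4, 3].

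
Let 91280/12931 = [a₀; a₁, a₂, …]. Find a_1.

91280 = 7·12931 + 763   →  a_0 = 7
12931 = 16·763 + 723   →  a_1 = 16

16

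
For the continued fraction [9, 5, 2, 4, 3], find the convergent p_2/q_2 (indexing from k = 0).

101/11

Using pₖ = aₖpₖ₋₁ + pₖ₋₂, qₖ = aₖqₖ₋₁ + qₖ₋₂ (with p₋₁=1, p₋₂=0, q₋₁=0, q₋₂=1):
  k=0: a=9, p=9, q=1
  k=1: a=5, p=46, q=5
  k=2: a=2, p=101, q=11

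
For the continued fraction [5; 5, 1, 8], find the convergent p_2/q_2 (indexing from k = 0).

31/6

Using pₖ = aₖpₖ₋₁ + pₖ₋₂, qₖ = aₖqₖ₋₁ + qₖ₋₂ (with p₋₁=1, p₋₂=0, q₋₁=0, q₋₂=1):
  k=0: a=5, p=5, q=1
  k=1: a=5, p=26, q=5
  k=2: a=1, p=31, q=6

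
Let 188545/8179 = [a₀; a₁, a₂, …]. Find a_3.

9

188545 = 23·8179 + 428   →  a_0 = 23
8179 = 19·428 + 47   →  a_1 = 19
428 = 9·47 + 5   →  a_2 = 9
47 = 9·5 + 2   →  a_3 = 9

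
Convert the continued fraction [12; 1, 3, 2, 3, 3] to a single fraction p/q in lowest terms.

1303/102

Fold from the inside: start with 3/1.
  3 + 1/3 = 10/3
  2 + 3/10 = 23/10
  3 + 10/23 = 79/23
  1 + 23/79 = 102/79
  12 + 79/102 = 1303/102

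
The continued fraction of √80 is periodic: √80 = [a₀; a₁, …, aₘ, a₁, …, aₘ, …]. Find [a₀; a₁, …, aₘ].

a₀ = ⌊√80⌋ = 8.
With m₀=0, d₀=1 and mₖ₊₁ = dₖaₖ − mₖ, dₖ₊₁ = (n − mₖ₊₁²)/dₖ, aₖ₊₁ = ⌊(a₀+mₖ₊₁)/dₖ₊₁⌋:
  k=1: m=8, d=16, a=1
  k=2: m=8, d=1, a=16
d=1 and a=2a₀=16 at k=2, so the next step gives (m, d) = (8, 16) again — its k=1 value — and the period has length 2.

[8; 1, 16]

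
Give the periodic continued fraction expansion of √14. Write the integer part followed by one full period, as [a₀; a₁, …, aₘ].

a₀ = ⌊√14⌋ = 3.

[3; 1, 2, 1, 6]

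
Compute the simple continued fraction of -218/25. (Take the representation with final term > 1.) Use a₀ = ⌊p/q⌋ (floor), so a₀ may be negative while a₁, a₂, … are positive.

[-9; 3, 1, 1, 3]

-218 = -9·25 + 7
25 = 3·7 + 4
7 = 1·4 + 3
4 = 1·3 + 1
3 = 3·1 + 0  (stop)
So -218/25 = [-9; 3, 1, 1, 3].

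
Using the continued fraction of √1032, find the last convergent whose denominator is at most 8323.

√1032 = [32; 8, 64, …] (period length 2).
Convergents:
  p_0/q_0 = 32/1
  p_1/q_1 = 257/8
  p_2/q_2 = 16480/513
  p_3/q_3 = 132097/4112
  p_4/q_4 = 8470688/263681
q_3 = 4112 ≤ 8323 < 263681 = q_4, so the answer is 132097/4112.

132097/4112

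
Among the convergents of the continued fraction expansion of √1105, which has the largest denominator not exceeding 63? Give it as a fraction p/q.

√1105 = [33; 4, 7, 7, 4, 66, …] (period length 5).
Convergents:
  p_0/q_0 = 33/1
  p_1/q_1 = 133/4
  p_2/q_2 = 964/29
  p_3/q_3 = 6881/207
q_2 = 29 ≤ 63 < 207 = q_3, so the answer is 964/29.

964/29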